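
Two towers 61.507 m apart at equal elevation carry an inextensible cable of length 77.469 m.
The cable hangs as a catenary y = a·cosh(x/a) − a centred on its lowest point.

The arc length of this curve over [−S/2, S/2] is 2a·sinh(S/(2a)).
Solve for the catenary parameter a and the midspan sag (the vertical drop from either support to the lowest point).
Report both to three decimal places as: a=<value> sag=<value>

a=25.553 sag=20.851

seed: a₀ = √(S³/(24(L−S))) = √(61.507³/(24·15.962)) = 24.645495
iter 1: u=1.247835  f(a)=+1.290e+00  f'(a)=-1.509e+00  a ← 24.645495 − (+1.290e+00/-1.509e+00) = 25.500476
iter 2: u=1.205997  f(a)=+7.016e-02  f'(a)=-1.349e+00  a ← 25.500476 − (+7.016e-02/-1.349e+00) = 25.552501
iter 3: u=1.203542  f(a)=+2.340e-04  f'(a)=-1.340e+00  a ← 25.552501 − (+2.340e-04/-1.340e+00) = 25.552676
iter 4: u=1.203533  f(a)=+2.622e-09  f'(a)=-1.339e+00  a ← 25.552676 − (+2.622e-09/-1.339e+00) = 25.552676
iter 5: u=1.203533  f(a)=-1.421e-14  f'(a)=-1.339e+00  a ← 25.552676 − (-1.421e-14/-1.339e+00) = 25.552676
converged: |Δa| < 1e-12 after 5 iterations
sag = a·(cosh(S/(2a)) − 1) = 25.552676·(cosh(1.203533) − 1) = 20.850996
T_max/T_min = cosh(S/(2a)) = 1.816000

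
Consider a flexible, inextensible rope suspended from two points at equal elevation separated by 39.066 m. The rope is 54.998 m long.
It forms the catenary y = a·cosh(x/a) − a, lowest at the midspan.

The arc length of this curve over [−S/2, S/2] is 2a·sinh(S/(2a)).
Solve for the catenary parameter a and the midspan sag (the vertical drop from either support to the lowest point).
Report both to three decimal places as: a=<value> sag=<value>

a=13.189 sag=17.309

seed: a₀ = √(S³/(24(L−S))) = √(39.066³/(24·15.932)) = 12.486987
iter 1: u=1.564269  f(a)=+2.067e+00  f'(a)=-3.233e+00  a ← 12.486987 − (+2.067e+00/-3.233e+00) = 13.126193
iter 2: u=1.488093  f(a)=+1.693e-01  f'(a)=-2.723e+00  a ← 13.126193 − (+1.693e-01/-2.723e+00) = 13.188357
iter 3: u=1.481079  f(a)=+1.360e-03  f'(a)=-2.680e+00  a ← 13.188357 − (+1.360e-03/-2.680e+00) = 13.188864
iter 4: u=1.481022  f(a)=+8.932e-08  f'(a)=-2.679e+00  a ← 13.188864 − (+8.932e-08/-2.679e+00) = 13.188864
iter 5: u=1.481022  f(a)=-7.105e-15  f'(a)=-2.679e+00  a ← 13.188864 − (-7.105e-15/-2.679e+00) = 13.188864
converged: |Δa| < 1e-12 after 5 iterations
sag = a·(cosh(S/(2a)) − 1) = 13.188864·(cosh(1.481022) − 1) = 17.309351
T_max/T_min = cosh(S/(2a)) = 2.312422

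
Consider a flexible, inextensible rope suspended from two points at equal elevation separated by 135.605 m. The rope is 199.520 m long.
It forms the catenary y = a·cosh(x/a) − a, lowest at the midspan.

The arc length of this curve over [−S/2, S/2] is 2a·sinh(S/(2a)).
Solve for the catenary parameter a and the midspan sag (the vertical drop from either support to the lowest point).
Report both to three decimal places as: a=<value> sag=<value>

seed: a₀ = √(S³/(24(L−S))) = √(135.605³/(24·63.915)) = 40.318702
iter 1: u=1.681664  f(a)=+9.671e+00  f'(a)=-4.163e+00  a ← 40.318702 − (+9.671e+00/-4.163e+00) = 42.641940
iter 2: u=1.590043  f(a)=+8.989e-01  f'(a)=-3.422e+00  a ← 42.641940 − (+8.989e-01/-3.422e+00) = 42.904633
iter 3: u=1.580307  f(a)=+9.522e-03  f'(a)=-3.350e+00  a ← 42.904633 − (+9.522e-03/-3.350e+00) = 42.907476
iter 4: u=1.580202  f(a)=+1.094e-06  f'(a)=-3.349e+00  a ← 42.907476 − (+1.094e-06/-3.349e+00) = 42.907476
iter 5: u=1.580202  f(a)=+0.000e+00  f'(a)=-3.349e+00  a ← 42.907476 − (+0.000e+00/-3.349e+00) = 42.907476
converged: |Δa| < 1e-12 after 5 iterations
sag = a·(cosh(S/(2a)) − 1) = 42.907476·(cosh(1.580202) − 1) = 65.688606
T_max/T_min = cosh(S/(2a)) = 2.530936

a=42.907 sag=65.689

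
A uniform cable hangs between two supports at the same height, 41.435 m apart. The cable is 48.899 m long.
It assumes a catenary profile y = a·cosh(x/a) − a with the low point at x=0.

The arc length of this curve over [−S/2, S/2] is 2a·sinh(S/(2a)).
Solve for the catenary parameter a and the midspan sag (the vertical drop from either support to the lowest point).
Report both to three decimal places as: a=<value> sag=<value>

a=20.445 sag=11.426

seed: a₀ = √(S³/(24(L−S))) = √(41.435³/(24·7.464)) = 19.927810
iter 1: u=1.039628  f(a)=+4.139e-01  f'(a)=-8.333e-01  a ← 19.927810 − (+4.139e-01/-8.333e-01) = 20.424537
iter 2: u=1.014344  f(a)=+1.598e-02  f'(a)=-7.700e-01  a ← 20.424537 − (+1.598e-02/-7.700e-01) = 20.445291
iter 3: u=1.013314  f(a)=+2.594e-05  f'(a)=-7.675e-01  a ← 20.445291 − (+2.594e-05/-7.675e-01) = 20.445324
iter 4: u=1.013312  f(a)=+6.861e-11  f'(a)=-7.675e-01  a ← 20.445324 − (+6.861e-11/-7.675e-01) = 20.445324
iter 5: u=1.013312  f(a)=+0.000e+00  f'(a)=-7.675e-01  a ← 20.445324 − (+0.000e+00/-7.675e-01) = 20.445324
converged: |Δa| < 1e-12 after 5 iterations
sag = a·(cosh(S/(2a)) − 1) = 20.445324·(cosh(1.013312) − 1) = 11.426126
T_max/T_min = cosh(S/(2a)) = 1.558863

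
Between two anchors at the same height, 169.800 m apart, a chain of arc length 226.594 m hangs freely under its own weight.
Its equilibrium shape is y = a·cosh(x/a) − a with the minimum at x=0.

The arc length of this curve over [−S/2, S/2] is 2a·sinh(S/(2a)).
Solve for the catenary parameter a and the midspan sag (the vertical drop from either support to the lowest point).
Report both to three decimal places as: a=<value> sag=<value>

a=62.732 sag=66.773

seed: a₀ = √(S³/(24(L−S))) = √(169.800³/(24·56.794)) = 59.930745
iter 1: u=1.416635  f(a)=+5.979e+00  f'(a)=-2.304e+00  a ← 59.930745 − (+5.979e+00/-2.304e+00) = 62.525774
iter 2: u=1.357840  f(a)=+4.103e-01  f'(a)=-1.998e+00  a ← 62.525774 − (+4.103e-01/-1.998e+00) = 62.731145
iter 3: u=1.353395  f(a)=+2.246e-03  f'(a)=-1.976e+00  a ← 62.731145 − (+2.246e-03/-1.976e+00) = 62.732282
iter 4: u=1.353370  f(a)=+6.817e-08  f'(a)=-1.976e+00  a ← 62.732282 − (+6.817e-08/-1.976e+00) = 62.732282
iter 5: u=1.353370  f(a)=-5.684e-14  f'(a)=-1.976e+00  a ← 62.732282 − (-5.684e-14/-1.976e+00) = 62.732282
converged: |Δa| < 1e-12 after 5 iterations
sag = a·(cosh(S/(2a)) − 1) = 62.732282·(cosh(1.353370) − 1) = 66.772735
T_max/T_min = cosh(S/(2a)) = 2.064408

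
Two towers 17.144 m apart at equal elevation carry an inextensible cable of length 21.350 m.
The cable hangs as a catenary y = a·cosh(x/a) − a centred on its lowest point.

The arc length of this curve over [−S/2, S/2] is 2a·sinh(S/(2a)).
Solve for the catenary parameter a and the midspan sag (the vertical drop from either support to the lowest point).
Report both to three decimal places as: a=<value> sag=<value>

seed: a₀ = √(S³/(24(L−S))) = √(17.144³/(24·4.206)) = 7.065257
iter 1: u=1.213261  f(a)=+3.206e-01  f'(a)=-1.375e+00  a ← 7.065257 − (+3.206e-01/-1.375e+00) = 7.298389
iter 2: u=1.174506  f(a)=+1.655e-02  f'(a)=-1.237e+00  a ← 7.298389 − (+1.655e-02/-1.237e+00) = 7.311775
iter 3: u=1.172356  f(a)=+4.944e-05  f'(a)=-1.229e+00  a ← 7.311775 − (+4.944e-05/-1.229e+00) = 7.311816
iter 4: u=1.172349  f(a)=+4.439e-10  f'(a)=-1.229e+00  a ← 7.311816 − (+4.439e-10/-1.229e+00) = 7.311816
iter 5: u=1.172349  f(a)=-3.553e-15  f'(a)=-1.229e+00  a ← 7.311816 − (-3.553e-15/-1.229e+00) = 7.311816
converged: |Δa| < 1e-12 after 5 iterations
sag = a·(cosh(S/(2a)) − 1) = 7.311816·(cosh(1.172349) − 1) = 5.627206
T_max/T_min = cosh(S/(2a)) = 1.769604

a=7.312 sag=5.627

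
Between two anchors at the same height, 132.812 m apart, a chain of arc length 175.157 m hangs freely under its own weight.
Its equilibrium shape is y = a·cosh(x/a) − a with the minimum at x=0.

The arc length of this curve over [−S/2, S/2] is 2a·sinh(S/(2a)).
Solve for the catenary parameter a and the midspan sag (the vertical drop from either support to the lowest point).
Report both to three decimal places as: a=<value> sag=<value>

a=50.158 sag=50.767

seed: a₀ = √(S³/(24(L−S))) = √(132.812³/(24·42.345)) = 48.011943
iter 1: u=1.383114  f(a)=+4.240e+00  f'(a)=-2.125e+00  a ← 48.011943 − (+4.240e+00/-2.125e+00) = 50.006883
iter 2: u=1.327937  f(a)=+2.786e-01  f'(a)=-1.854e+00  a ← 50.006883 − (+2.786e-01/-1.854e+00) = 50.157109
iter 3: u=1.323960  f(a)=+1.390e-03  f'(a)=-1.836e+00  a ← 50.157109 − (+1.390e-03/-1.836e+00) = 50.157866
iter 4: u=1.323940  f(a)=+3.496e-08  f'(a)=-1.836e+00  a ← 50.157866 − (+3.496e-08/-1.836e+00) = 50.157866
iter 5: u=1.323940  f(a)=+0.000e+00  f'(a)=-1.836e+00  a ← 50.157866 − (+0.000e+00/-1.836e+00) = 50.157866
converged: |Δa| < 1e-12 after 5 iterations
sag = a·(cosh(S/(2a)) − 1) = 50.157866·(cosh(1.323940) − 1) = 50.766884
T_max/T_min = cosh(S/(2a)) = 2.012142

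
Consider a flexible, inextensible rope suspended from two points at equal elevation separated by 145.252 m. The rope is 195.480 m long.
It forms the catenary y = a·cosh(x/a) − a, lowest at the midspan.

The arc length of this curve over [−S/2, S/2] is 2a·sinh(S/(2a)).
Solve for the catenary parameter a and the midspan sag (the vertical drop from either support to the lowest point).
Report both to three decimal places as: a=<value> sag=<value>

seed: a₀ = √(S³/(24(L−S))) = √(145.252³/(24·50.228)) = 50.420206
iter 1: u=1.440415  f(a)=+5.476e+00  f'(a)=-2.438e+00  a ← 50.420206 − (+5.476e+00/-2.438e+00) = 52.666525
iter 2: u=1.378978  f(a)=+3.872e-01  f'(a)=-2.104e+00  a ← 52.666525 − (+3.872e-01/-2.104e+00) = 52.850551
iter 3: u=1.374177  f(a)=+2.262e-03  f'(a)=-2.079e+00  a ← 52.850551 − (+2.262e-03/-2.079e+00) = 52.851639
iter 4: u=1.374148  f(a)=+7.817e-08  f'(a)=-2.079e+00  a ← 52.851639 − (+7.817e-08/-2.079e+00) = 52.851639
iter 5: u=1.374148  f(a)=-2.842e-14  f'(a)=-2.079e+00  a ← 52.851639 − (-2.842e-14/-2.079e+00) = 52.851639
converged: |Δa| < 1e-12 after 5 iterations
sag = a·(cosh(S/(2a)) − 1) = 52.851639·(cosh(1.374148) − 1) = 58.262732
T_max/T_min = cosh(S/(2a)) = 2.102383

a=52.852 sag=58.263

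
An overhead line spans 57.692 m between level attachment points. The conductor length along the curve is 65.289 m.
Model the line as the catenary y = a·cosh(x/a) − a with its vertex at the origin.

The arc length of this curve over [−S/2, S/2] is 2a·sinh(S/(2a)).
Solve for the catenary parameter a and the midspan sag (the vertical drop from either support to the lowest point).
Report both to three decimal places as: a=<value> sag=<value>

a=33.075 sag=13.397

seed: a₀ = √(S³/(24(L−S))) = √(57.692³/(24·7.597)) = 32.452392
iter 1: u=0.888871  f(a)=+3.058e-01  f'(a)=-5.062e-01  a ← 32.452392 − (+3.058e-01/-5.062e-01) = 33.056496
iter 2: u=0.872627  f(a)=+8.748e-03  f'(a)=-4.777e-01  a ← 33.056496 − (+8.748e-03/-4.777e-01) = 33.074812
iter 3: u=0.872144  f(a)=+7.626e-06  f'(a)=-4.768e-01  a ← 33.074812 − (+7.626e-06/-4.768e-01) = 33.074828
iter 4: u=0.872144  f(a)=+5.812e-12  f'(a)=-4.768e-01  a ← 33.074828 − (+5.812e-12/-4.768e-01) = 33.074828
converged: |Δa| < 1e-12 after 4 iterations
sag = a·(cosh(S/(2a)) − 1) = 33.074828·(cosh(0.872144) − 1) = 13.396751
T_max/T_min = cosh(S/(2a)) = 1.405044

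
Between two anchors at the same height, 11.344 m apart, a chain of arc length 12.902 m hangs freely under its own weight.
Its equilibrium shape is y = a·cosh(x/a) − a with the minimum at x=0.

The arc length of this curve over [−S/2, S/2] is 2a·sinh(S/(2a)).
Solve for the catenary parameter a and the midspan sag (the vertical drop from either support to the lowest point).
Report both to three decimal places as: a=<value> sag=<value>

seed: a₀ = √(S³/(24(L−S))) = √(11.344³/(24·1.558)) = 6.248273
iter 1: u=0.907771  f(a)=+6.547e-02  f'(a)=-5.410e-01  a ← 6.248273 − (+6.547e-02/-5.410e-01) = 6.369280
iter 2: u=0.890525  f(a)=+1.950e-03  f'(a)=-5.092e-01  a ← 6.369280 − (+1.950e-03/-5.092e-01) = 6.373110
iter 3: u=0.889989  f(a)=+1.848e-06  f'(a)=-5.083e-01  a ← 6.373110 − (+1.848e-06/-5.083e-01) = 6.373113
iter 4: u=0.889989  f(a)=+1.663e-12  f'(a)=-5.083e-01  a ← 6.373113 − (+1.663e-12/-5.083e-01) = 6.373113
converged: |Δa| < 1e-12 after 4 iterations
sag = a·(cosh(S/(2a)) − 1) = 6.373113·(cosh(0.889989) − 1) = 2.695071
T_max/T_min = cosh(S/(2a)) = 1.422881

a=6.373 sag=2.695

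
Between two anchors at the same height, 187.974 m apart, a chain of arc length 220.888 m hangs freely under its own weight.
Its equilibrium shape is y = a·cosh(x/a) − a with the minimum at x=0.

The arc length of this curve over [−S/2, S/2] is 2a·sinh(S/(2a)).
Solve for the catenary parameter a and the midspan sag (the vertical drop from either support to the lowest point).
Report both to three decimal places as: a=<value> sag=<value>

seed: a₀ = √(S³/(24(L−S))) = √(187.974³/(24·32.914)) = 91.696070
iter 1: u=1.024984  f(a)=+1.773e+00  f'(a)=-7.962e-01  a ← 91.696070 − (+1.773e+00/-7.962e-01) = 93.922702
iter 2: u=1.000685  f(a)=+6.663e-02  f'(a)=-7.374e-01  a ← 93.922702 − (+6.663e-02/-7.374e-01) = 94.013062
iter 3: u=0.999723  f(a)=+1.023e-04  f'(a)=-7.351e-01  a ← 94.013062 − (+1.023e-04/-7.351e-01) = 94.013201
iter 4: u=0.999721  f(a)=+2.417e-10  f'(a)=-7.351e-01  a ← 94.013201 − (+2.417e-10/-7.351e-01) = 94.013201
iter 5: u=0.999721  f(a)=+0.000e+00  f'(a)=-7.351e-01  a ← 94.013201 − (+0.000e+00/-7.351e-01) = 94.013201
converged: |Δa| < 1e-12 after 5 iterations
sag = a·(cosh(S/(2a)) − 1) = 94.013201·(cosh(0.999721) − 1) = 51.025963
T_max/T_min = cosh(S/(2a)) = 1.542753

a=94.013 sag=51.026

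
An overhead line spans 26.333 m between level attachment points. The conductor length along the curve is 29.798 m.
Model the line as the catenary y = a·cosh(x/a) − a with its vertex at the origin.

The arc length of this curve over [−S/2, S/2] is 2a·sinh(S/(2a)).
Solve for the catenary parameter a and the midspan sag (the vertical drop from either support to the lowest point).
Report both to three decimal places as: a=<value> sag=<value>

a=15.102 sag=6.112

seed: a₀ = √(S³/(24(L−S))) = √(26.333³/(24·3.465)) = 14.818125
iter 1: u=0.888540  f(a)=+1.394e-01  f'(a)=-5.056e-01  a ← 14.818125 − (+1.394e-01/-5.056e-01) = 15.093773
iter 2: u=0.872313  f(a)=+3.984e-03  f'(a)=-4.771e-01  a ← 15.093773 − (+3.984e-03/-4.771e-01) = 15.102124
iter 3: u=0.871831  f(a)=+3.468e-06  f'(a)=-4.763e-01  a ← 15.102124 − (+3.468e-06/-4.763e-01) = 15.102131
iter 4: u=0.871831  f(a)=+2.633e-12  f'(a)=-4.763e-01  a ← 15.102131 − (+2.633e-12/-4.763e-01) = 15.102131
converged: |Δa| < 1e-12 after 4 iterations
sag = a·(cosh(S/(2a)) − 1) = 15.102131·(cosh(0.871831) − 1) = 6.112358
T_max/T_min = cosh(S/(2a)) = 1.404735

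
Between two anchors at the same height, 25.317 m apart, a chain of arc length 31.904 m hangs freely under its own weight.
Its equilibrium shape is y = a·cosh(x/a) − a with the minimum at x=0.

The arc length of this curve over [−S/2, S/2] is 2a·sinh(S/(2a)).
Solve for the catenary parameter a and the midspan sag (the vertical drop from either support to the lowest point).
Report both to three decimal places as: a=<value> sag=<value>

a=10.505 sag=8.595

seed: a₀ = √(S³/(24(L−S))) = √(25.317³/(24·6.587)) = 10.131387
iter 1: u=1.249434  f(a)=+5.337e-01  f'(a)=-1.515e+00  a ← 10.131387 − (+5.337e-01/-1.515e+00) = 10.483657
iter 2: u=1.207451  f(a)=+2.910e-02  f'(a)=-1.354e+00  a ← 10.483657 − (+2.910e-02/-1.354e+00) = 10.505150
iter 3: u=1.204980  f(a)=+9.754e-05  f'(a)=-1.345e+00  a ← 10.505150 − (+9.754e-05/-1.345e+00) = 10.505222
iter 4: u=1.204972  f(a)=+1.104e-09  f'(a)=-1.345e+00  a ← 10.505222 − (+1.104e-09/-1.345e+00) = 10.505222
iter 5: u=1.204972  f(a)=+3.553e-15  f'(a)=-1.345e+00  a ← 10.505222 − (+3.553e-15/-1.345e+00) = 10.505222
converged: |Δa| < 1e-12 after 5 iterations
sag = a·(cosh(S/(2a)) − 1) = 10.505222·(cosh(1.204972) − 1) = 8.595197
T_max/T_min = cosh(S/(2a)) = 1.818183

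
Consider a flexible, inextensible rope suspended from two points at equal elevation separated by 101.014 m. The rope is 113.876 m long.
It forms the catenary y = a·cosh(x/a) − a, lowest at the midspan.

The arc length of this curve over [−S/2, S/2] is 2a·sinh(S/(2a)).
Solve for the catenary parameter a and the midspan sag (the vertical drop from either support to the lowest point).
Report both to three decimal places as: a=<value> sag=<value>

a=58.857 sag=23.034

seed: a₀ = √(S³/(24(L−S))) = √(101.014³/(24·12.862)) = 57.784649
iter 1: u=0.874056  f(a)=+5.003e-01  f'(a)=-4.801e-01  a ← 57.784649 − (+5.003e-01/-4.801e-01) = 58.826769
iter 2: u=0.858572  f(a)=+1.386e-02  f'(a)=-4.539e-01  a ← 58.826769 − (+1.386e-02/-4.539e-01) = 58.857298
iter 3: u=0.858126  f(a)=+1.130e-05  f'(a)=-4.531e-01  a ← 58.857298 − (+1.130e-05/-4.531e-01) = 58.857323
iter 4: u=0.858126  f(a)=+7.518e-12  f'(a)=-4.531e-01  a ← 58.857323 − (+7.518e-12/-4.531e-01) = 58.857323
converged: |Δa| < 1e-12 after 4 iterations
sag = a·(cosh(S/(2a)) − 1) = 58.857323·(cosh(0.858126) − 1) = 23.033582
T_max/T_min = cosh(S/(2a)) = 1.391346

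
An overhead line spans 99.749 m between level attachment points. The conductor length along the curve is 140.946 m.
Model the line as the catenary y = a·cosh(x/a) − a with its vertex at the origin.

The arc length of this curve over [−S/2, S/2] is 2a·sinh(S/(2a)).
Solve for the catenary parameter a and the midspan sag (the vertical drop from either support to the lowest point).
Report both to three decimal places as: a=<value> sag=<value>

a=33.485 sag=44.539

seed: a₀ = √(S³/(24(L−S))) = √(99.749³/(24·41.197)) = 31.682862
iter 1: u=1.574179  f(a)=+5.416e+00  f'(a)=-3.305e+00  a ← 31.682862 − (+5.416e+00/-3.305e+00) = 33.321764
iter 2: u=1.496754  f(a)=+4.486e-01  f'(a)=-2.778e+00  a ← 33.321764 − (+4.486e-01/-2.778e+00) = 33.483259
iter 3: u=1.489535  f(a)=+3.692e-03  f'(a)=-2.732e+00  a ← 33.483259 − (+3.692e-03/-2.732e+00) = 33.484611
iter 4: u=1.489475  f(a)=+2.547e-07  f'(a)=-2.732e+00  a ← 33.484611 − (+2.547e-07/-2.732e+00) = 33.484611
iter 5: u=1.489475  f(a)=+0.000e+00  f'(a)=-2.732e+00  a ← 33.484611 − (+0.000e+00/-2.732e+00) = 33.484611
converged: |Δa| < 1e-12 after 5 iterations
sag = a·(cosh(S/(2a)) − 1) = 33.484611·(cosh(1.489475) − 1) = 44.538866
T_max/T_min = cosh(S/(2a)) = 2.330129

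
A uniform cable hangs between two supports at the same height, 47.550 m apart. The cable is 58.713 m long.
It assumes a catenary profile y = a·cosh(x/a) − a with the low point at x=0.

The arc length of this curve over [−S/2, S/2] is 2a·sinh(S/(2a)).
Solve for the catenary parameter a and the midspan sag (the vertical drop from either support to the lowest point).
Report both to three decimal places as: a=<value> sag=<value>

seed: a₀ = √(S³/(24(L−S))) = √(47.550³/(24·11.163)) = 20.032248
iter 1: u=1.186836  f(a)=+8.131e-01  f'(a)=-1.280e+00  a ← 20.032248 − (+8.131e-01/-1.280e+00) = 20.667675
iter 2: u=1.150347  f(a)=+4.029e-02  f'(a)=-1.156e+00  a ← 20.667675 − (+4.029e-02/-1.156e+00) = 20.702539
iter 3: u=1.148410  f(a)=+1.103e-04  f'(a)=-1.149e+00  a ← 20.702539 − (+1.103e-04/-1.149e+00) = 20.702635
iter 4: u=1.148405  f(a)=+8.327e-10  f'(a)=-1.149e+00  a ← 20.702635 − (+8.327e-10/-1.149e+00) = 20.702635
iter 5: u=1.148405  f(a)=-7.105e-15  f'(a)=-1.149e+00  a ← 20.702635 − (-7.105e-15/-1.149e+00) = 20.702635
converged: |Δa| < 1e-12 after 5 iterations
sag = a·(cosh(S/(2a)) − 1) = 20.702635·(cosh(1.148405) − 1) = 15.219547
T_max/T_min = cosh(S/(2a)) = 1.735150

a=20.703 sag=15.220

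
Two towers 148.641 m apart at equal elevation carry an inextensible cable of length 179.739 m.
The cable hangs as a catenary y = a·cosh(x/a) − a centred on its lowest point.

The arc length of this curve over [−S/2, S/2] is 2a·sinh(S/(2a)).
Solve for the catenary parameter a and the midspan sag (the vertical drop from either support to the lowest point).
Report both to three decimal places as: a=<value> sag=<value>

a=68.323 sag=44.569

seed: a₀ = √(S³/(24(L−S))) = √(148.641³/(24·31.098)) = 66.333983
iter 1: u=1.120399  f(a)=+2.011e+00  f'(a)=-1.061e+00  a ← 66.333983 − (+2.011e+00/-1.061e+00) = 68.230076
iter 2: u=1.089263  f(a)=+8.946e-02  f'(a)=-9.683e-01  a ← 68.230076 − (+8.946e-02/-9.683e-01) = 68.322466
iter 3: u=1.087790  f(a)=+1.952e-04  f'(a)=-9.640e-01  a ← 68.322466 − (+1.952e-04/-9.640e-01) = 68.322668
iter 4: u=1.087787  f(a)=+9.342e-10  f'(a)=-9.640e-01  a ← 68.322668 − (+9.342e-10/-9.640e-01) = 68.322668
iter 5: u=1.087787  f(a)=+2.842e-14  f'(a)=-9.640e-01  a ← 68.322668 − (+2.842e-14/-9.640e-01) = 68.322668
converged: |Δa| < 1e-12 after 5 iterations
sag = a·(cosh(S/(2a)) − 1) = 68.322668·(cosh(1.087787) − 1) = 44.568935
T_max/T_min = cosh(S/(2a)) = 1.652330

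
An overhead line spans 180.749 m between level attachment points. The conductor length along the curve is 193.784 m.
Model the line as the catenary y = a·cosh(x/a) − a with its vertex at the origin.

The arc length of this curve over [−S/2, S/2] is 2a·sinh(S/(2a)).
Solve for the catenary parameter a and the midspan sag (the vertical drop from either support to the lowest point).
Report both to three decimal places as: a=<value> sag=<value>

seed: a₀ = √(S³/(24(L−S))) = √(180.749³/(24·13.035)) = 137.389238
iter 1: u=0.657799  f(a)=+2.849e-01  f'(a)=-1.981e-01  a ← 137.389238 − (+2.849e-01/-1.981e-01) = 138.827639
iter 2: u=0.650983  f(a)=+4.537e-03  f'(a)=-1.918e-01  a ← 138.827639 − (+4.537e-03/-1.918e-01) = 138.851289
iter 3: u=0.650873  f(a)=+1.191e-06  f'(a)=-1.917e-01  a ← 138.851289 − (+1.191e-06/-1.917e-01) = 138.851295
iter 4: u=0.650873  f(a)=+1.137e-13  f'(a)=-1.917e-01  a ← 138.851295 − (+1.137e-13/-1.917e-01) = 138.851295
converged: |Δa| < 1e-12 after 4 iterations
sag = a·(cosh(S/(2a)) − 1) = 138.851295·(cosh(0.650873) − 1) = 30.464215
T_max/T_min = cosh(S/(2a)) = 1.219402

a=138.851 sag=30.464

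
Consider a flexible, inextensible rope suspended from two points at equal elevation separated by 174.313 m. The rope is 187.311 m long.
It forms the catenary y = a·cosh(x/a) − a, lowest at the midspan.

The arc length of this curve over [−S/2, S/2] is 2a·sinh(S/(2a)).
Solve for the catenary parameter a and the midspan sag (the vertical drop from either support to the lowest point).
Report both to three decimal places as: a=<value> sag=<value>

seed: a₀ = √(S³/(24(L−S))) = √(174.313³/(24·12.998)) = 130.301909
iter 1: u=0.668881  f(a)=+2.939e-01  f'(a)=-2.086e-01  a ← 130.301909 − (+2.939e-01/-2.086e-01) = 131.710910
iter 2: u=0.661726  f(a)=+4.835e-03  f'(a)=-2.018e-01  a ← 131.710910 − (+4.835e-03/-2.018e-01) = 131.734873
iter 3: u=0.661605  f(a)=+1.357e-06  f'(a)=-2.017e-01  a ← 131.734873 − (+1.357e-06/-2.017e-01) = 131.734880
iter 4: u=0.661605  f(a)=+5.684e-14  f'(a)=-2.017e-01  a ← 131.734880 − (+5.684e-14/-2.017e-01) = 131.734880
converged: |Δa| < 1e-12 after 4 iterations
sag = a·(cosh(S/(2a)) − 1) = 131.734880·(cosh(0.661605) − 1) = 29.898753
T_max/T_min = cosh(S/(2a)) = 1.226962

a=131.735 sag=29.899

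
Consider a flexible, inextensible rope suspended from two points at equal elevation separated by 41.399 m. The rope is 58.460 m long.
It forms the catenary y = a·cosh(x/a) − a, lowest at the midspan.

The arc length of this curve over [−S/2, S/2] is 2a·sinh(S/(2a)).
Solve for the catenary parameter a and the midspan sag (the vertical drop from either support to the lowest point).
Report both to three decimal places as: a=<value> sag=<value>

seed: a₀ = √(S³/(24(L−S))) = √(41.399³/(24·17.061)) = 13.163668
iter 1: u=1.572472  f(a)=+2.238e+00  f'(a)=-3.292e+00  a ← 13.163668 − (+2.238e+00/-3.292e+00) = 13.843381
iter 2: u=1.495263  f(a)=+1.850e-01  f'(a)=-2.769e+00  a ← 13.843381 − (+1.850e-01/-2.769e+00) = 13.910207
iter 3: u=1.488080  f(a)=+1.516e-03  f'(a)=-2.723e+00  a ← 13.910207 − (+1.516e-03/-2.723e+00) = 13.910764
iter 4: u=1.488020  f(a)=+1.037e-07  f'(a)=-2.723e+00  a ← 13.910764 − (+1.037e-07/-2.723e+00) = 13.910764
iter 5: u=1.488020  f(a)=+1.421e-14  f'(a)=-2.723e+00  a ← 13.910764 − (+1.421e-14/-2.723e+00) = 13.910764
converged: |Δa| < 1e-12 after 5 iterations
sag = a·(cosh(S/(2a)) − 1) = 13.910764·(cosh(1.488020) − 1) = 18.460554
T_max/T_min = cosh(S/(2a)) = 2.327070

a=13.911 sag=18.461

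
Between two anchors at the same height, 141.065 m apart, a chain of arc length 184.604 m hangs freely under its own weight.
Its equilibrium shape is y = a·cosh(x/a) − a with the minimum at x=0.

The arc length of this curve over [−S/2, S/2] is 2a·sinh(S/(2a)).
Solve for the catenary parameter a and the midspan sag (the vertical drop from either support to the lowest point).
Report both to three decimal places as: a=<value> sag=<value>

seed: a₀ = √(S³/(24(L−S))) = √(141.065³/(24·43.539)) = 51.830341
iter 1: u=1.360834  f(a)=+4.214e+00  f'(a)=-2.012e+00  a ← 51.830341 − (+4.214e+00/-2.012e+00) = 53.924190
iter 2: u=1.307994  f(a)=+2.688e-01  f'(a)=-1.763e+00  a ← 53.924190 − (+2.688e-01/-1.763e+00) = 54.076642
iter 3: u=1.304306  f(a)=+1.259e-03  f'(a)=-1.747e+00  a ← 54.076642 − (+1.259e-03/-1.747e+00) = 54.077363
iter 4: u=1.304289  f(a)=+2.788e-08  f'(a)=-1.747e+00  a ← 54.077363 − (+2.788e-08/-1.747e+00) = 54.077363
iter 5: u=1.304289  f(a)=+0.000e+00  f'(a)=-1.747e+00  a ← 54.077363 − (+0.000e+00/-1.747e+00) = 54.077363
converged: |Δa| < 1e-12 after 5 iterations
sag = a·(cosh(S/(2a)) − 1) = 54.077363·(cosh(1.304289) − 1) = 52.899365
T_max/T_min = cosh(S/(2a)) = 1.978216

a=54.077 sag=52.899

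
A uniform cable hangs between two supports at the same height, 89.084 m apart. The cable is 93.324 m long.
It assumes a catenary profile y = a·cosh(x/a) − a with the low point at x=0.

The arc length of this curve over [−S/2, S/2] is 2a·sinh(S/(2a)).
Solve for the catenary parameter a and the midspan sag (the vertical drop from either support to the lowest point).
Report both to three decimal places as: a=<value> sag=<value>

a=83.940 sag=12.098

seed: a₀ = √(S³/(24(L−S))) = √(89.084³/(24·4.240)) = 83.351038
iter 1: u=0.534390  f(a)=+6.095e-02  f'(a)=-1.047e-01  a ← 83.351038 − (+6.095e-02/-1.047e-01) = 83.933371
iter 2: u=0.530683  f(a)=+6.447e-04  f'(a)=-1.025e-01  a ← 83.933371 − (+6.447e-04/-1.025e-01) = 83.939662
iter 3: u=0.530643  f(a)=+7.383e-08  f'(a)=-1.024e-01  a ← 83.939662 − (+7.383e-08/-1.024e-01) = 83.939663
iter 4: u=0.530643  f(a)=+1.421e-14  f'(a)=-1.024e-01  a ← 83.939663 − (+1.421e-14/-1.024e-01) = 83.939663
converged: |Δa| < 1e-12 after 4 iterations
sag = a·(cosh(S/(2a)) − 1) = 83.939663·(cosh(0.530643) − 1) = 12.097878
T_max/T_min = cosh(S/(2a)) = 1.144126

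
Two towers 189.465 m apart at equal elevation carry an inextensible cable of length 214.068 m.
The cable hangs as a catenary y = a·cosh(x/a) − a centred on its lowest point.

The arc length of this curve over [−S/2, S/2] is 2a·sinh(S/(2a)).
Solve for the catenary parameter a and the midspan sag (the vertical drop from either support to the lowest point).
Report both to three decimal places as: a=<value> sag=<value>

a=109.354 sag=43.664

seed: a₀ = √(S³/(24(L−S))) = √(189.465³/(24·24.603)) = 107.323255
iter 1: u=0.882684  f(a)=+9.764e-01  f'(a)=-4.952e-01  a ← 107.323255 − (+9.764e-01/-4.952e-01) = 109.294970
iter 2: u=0.866760  f(a)=+2.756e-02  f'(a)=-4.676e-01  a ← 109.294970 − (+2.756e-02/-4.676e-01) = 109.353902
iter 3: u=0.866293  f(a)=+2.336e-05  f'(a)=-4.668e-01  a ← 109.353902 − (+2.336e-05/-4.668e-01) = 109.353952
iter 4: u=0.866292  f(a)=+1.683e-11  f'(a)=-4.668e-01  a ← 109.353952 − (+1.683e-11/-4.668e-01) = 109.353952
converged: |Δa| < 1e-12 after 4 iterations
sag = a·(cosh(S/(2a)) − 1) = 109.353952·(cosh(0.866292) − 1) = 43.664230
T_max/T_min = cosh(S/(2a)) = 1.399293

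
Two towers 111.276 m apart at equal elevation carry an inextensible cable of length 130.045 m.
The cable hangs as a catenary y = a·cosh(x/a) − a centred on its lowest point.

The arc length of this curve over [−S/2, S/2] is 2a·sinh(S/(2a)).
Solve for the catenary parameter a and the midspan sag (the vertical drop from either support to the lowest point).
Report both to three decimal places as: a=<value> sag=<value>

seed: a₀ = √(S³/(24(L−S))) = √(111.276³/(24·18.769)) = 55.306487
iter 1: u=1.005994  f(a)=+9.729e-01  f'(a)=-7.499e-01  a ← 55.306487 − (+9.729e-01/-7.499e-01) = 56.603839
iter 2: u=0.982937  f(a)=+3.529e-02  f'(a)=-6.964e-01  a ← 56.603839 − (+3.529e-02/-6.964e-01) = 56.654507
iter 3: u=0.982058  f(a)=+5.029e-05  f'(a)=-6.945e-01  a ← 56.654507 − (+5.029e-05/-6.945e-01) = 56.654579
iter 4: u=0.982057  f(a)=+1.024e-10  f'(a)=-6.945e-01  a ← 56.654579 − (+1.024e-10/-6.945e-01) = 56.654579
iter 5: u=0.982057  f(a)=+2.842e-14  f'(a)=-6.945e-01  a ← 56.654579 − (+2.842e-14/-6.945e-01) = 56.654579
converged: |Δa| < 1e-12 after 5 iterations
sag = a·(cosh(S/(2a)) − 1) = 56.654579·(cosh(0.982057) − 1) = 29.587330
T_max/T_min = cosh(S/(2a)) = 1.522241

a=56.655 sag=29.587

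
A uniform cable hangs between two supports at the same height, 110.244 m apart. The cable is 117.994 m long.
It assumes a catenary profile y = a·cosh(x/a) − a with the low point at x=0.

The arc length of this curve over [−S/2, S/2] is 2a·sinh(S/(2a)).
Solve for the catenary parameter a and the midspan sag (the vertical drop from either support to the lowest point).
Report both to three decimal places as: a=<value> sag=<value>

seed: a₀ = √(S³/(24(L−S))) = √(110.244³/(24·7.750)) = 84.874254
iter 1: u=0.649455  f(a)=+1.651e-01  f'(a)=-1.904e-01  a ← 84.874254 − (+1.651e-01/-1.904e-01) = 85.741156
iter 2: u=0.642888  f(a)=+2.564e-03  f'(a)=-1.846e-01  a ← 85.741156 − (+2.564e-03/-1.846e-01) = 85.755046
iter 3: u=0.642784  f(a)=+6.397e-07  f'(a)=-1.845e-01  a ← 85.755046 − (+6.397e-07/-1.845e-01) = 85.755049
iter 4: u=0.642784  f(a)=+1.421e-14  f'(a)=-1.845e-01  a ← 85.755049 − (+1.421e-14/-1.845e-01) = 85.755049
converged: |Δa| < 1e-12 after 4 iterations
sag = a·(cosh(S/(2a)) − 1) = 85.755049·(cosh(0.642784) − 1) = 18.334213
T_max/T_min = cosh(S/(2a)) = 1.213797

a=85.755 sag=18.334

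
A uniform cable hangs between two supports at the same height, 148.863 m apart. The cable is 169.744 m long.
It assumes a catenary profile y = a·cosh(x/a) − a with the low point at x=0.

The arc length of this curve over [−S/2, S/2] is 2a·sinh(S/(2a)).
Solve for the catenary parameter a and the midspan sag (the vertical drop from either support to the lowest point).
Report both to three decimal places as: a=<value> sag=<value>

a=82.788 sag=35.775

seed: a₀ = √(S³/(24(L−S))) = √(148.863³/(24·20.881)) = 81.133252
iter 1: u=0.917398  f(a)=+8.965e-01  f'(a)=-5.594e-01  a ← 81.133252 − (+8.965e-01/-5.594e-01) = 82.735942
iter 2: u=0.899627  f(a)=+2.725e-02  f'(a)=-5.258e-01  a ← 82.735942 − (+2.725e-02/-5.258e-01) = 82.787771
iter 3: u=0.899064  f(a)=+2.694e-05  f'(a)=-5.248e-01  a ← 82.787771 − (+2.694e-05/-5.248e-01) = 82.787822
iter 4: u=0.899063  f(a)=+2.635e-11  f'(a)=-5.248e-01  a ← 82.787822 − (+2.635e-11/-5.248e-01) = 82.787822
converged: |Δa| < 1e-12 after 4 iterations
sag = a·(cosh(S/(2a)) − 1) = 82.787822·(cosh(0.899063) − 1) = 35.774735
T_max/T_min = cosh(S/(2a)) = 1.432126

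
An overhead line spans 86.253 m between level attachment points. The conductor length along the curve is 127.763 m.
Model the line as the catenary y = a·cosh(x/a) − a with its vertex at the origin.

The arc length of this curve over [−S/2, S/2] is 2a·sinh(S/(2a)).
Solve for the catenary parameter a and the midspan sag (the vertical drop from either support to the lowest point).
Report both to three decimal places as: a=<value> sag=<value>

a=27.040 sag=42.329

seed: a₀ = √(S³/(24(L−S))) = √(86.253³/(24·41.510)) = 25.379282
iter 1: u=1.699280  f(a)=+6.422e+00  f'(a)=-4.319e+00  a ← 25.379282 − (+6.422e+00/-4.319e+00) = 26.866387
iter 2: u=1.605221  f(a)=+6.077e-01  f'(a)=-3.537e+00  a ← 26.866387 − (+6.077e-01/-3.537e+00) = 27.038228
iter 3: u=1.595019  f(a)=+6.698e-03  f'(a)=-3.459e+00  a ← 27.038228 − (+6.698e-03/-3.459e+00) = 27.040165
iter 4: u=1.594905  f(a)=+8.336e-07  f'(a)=-3.458e+00  a ← 27.040165 − (+8.336e-07/-3.458e+00) = 27.040165
iter 5: u=1.594905  f(a)=+1.421e-14  f'(a)=-3.458e+00  a ← 27.040165 − (+1.421e-14/-3.458e+00) = 27.040165
converged: |Δa| < 1e-12 after 5 iterations
sag = a·(cosh(S/(2a)) − 1) = 27.040165·(cosh(1.594905) − 1) = 42.328535
T_max/T_min = cosh(S/(2a)) = 2.565395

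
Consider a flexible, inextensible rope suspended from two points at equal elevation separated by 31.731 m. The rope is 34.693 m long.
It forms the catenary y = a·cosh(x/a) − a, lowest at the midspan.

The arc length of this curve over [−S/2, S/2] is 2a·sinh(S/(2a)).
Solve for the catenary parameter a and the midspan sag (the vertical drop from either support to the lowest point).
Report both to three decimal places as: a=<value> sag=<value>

seed: a₀ = √(S³/(24(L−S))) = √(31.731³/(24·2.962)) = 21.199591
iter 1: u=0.748387  f(a)=+8.406e-02  f'(a)=-2.954e-01  a ← 21.199591 − (+8.406e-02/-2.954e-01) = 21.484159
iter 2: u=0.738474  f(a)=+1.723e-03  f'(a)=-2.834e-01  a ← 21.484159 − (+1.723e-03/-2.834e-01) = 21.490237
iter 3: u=0.738265  f(a)=+7.569e-07  f'(a)=-2.832e-01  a ← 21.490237 − (+7.569e-07/-2.832e-01) = 21.490240
iter 4: u=0.738265  f(a)=+1.492e-13  f'(a)=-2.832e-01  a ← 21.490240 − (+1.492e-13/-2.832e-01) = 21.490240
converged: |Δa| < 1e-12 after 4 iterations
sag = a·(cosh(S/(2a)) − 1) = 21.490240·(cosh(0.738265) − 1) = 6.127354
T_max/T_min = cosh(S/(2a)) = 1.285123

a=21.490 sag=6.127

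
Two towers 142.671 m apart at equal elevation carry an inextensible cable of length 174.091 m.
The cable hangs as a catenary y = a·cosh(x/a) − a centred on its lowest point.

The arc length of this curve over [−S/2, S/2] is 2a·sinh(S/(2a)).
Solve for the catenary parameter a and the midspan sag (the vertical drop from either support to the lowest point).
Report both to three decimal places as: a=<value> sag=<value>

a=64.012 sag=44.037

seed: a₀ = √(S³/(24(L−S))) = √(142.671³/(24·31.420)) = 62.057582
iter 1: u=1.149505  f(a)=+2.142e+00  f'(a)=-1.153e+00  a ← 62.057582 − (+2.142e+00/-1.153e+00) = 63.915866
iter 2: u=1.116084  f(a)=+1.000e-01  f'(a)=-1.048e+00  a ← 63.915866 − (+1.000e-01/-1.048e+00) = 64.011324
iter 3: u=1.114420  f(a)=+2.415e-04  f'(a)=-1.042e+00  a ← 64.011324 − (+2.415e-04/-1.042e+00) = 64.011556
iter 4: u=1.114416  f(a)=+1.415e-09  f'(a)=-1.042e+00  a ← 64.011556 − (+1.415e-09/-1.042e+00) = 64.011556
iter 5: u=1.114416  f(a)=-2.842e-14  f'(a)=-1.042e+00  a ← 64.011556 − (-2.842e-14/-1.042e+00) = 64.011556
converged: |Δa| < 1e-12 after 5 iterations
sag = a·(cosh(S/(2a)) − 1) = 64.011556·(cosh(1.114416) − 1) = 44.036574
T_max/T_min = cosh(S/(2a)) = 1.687947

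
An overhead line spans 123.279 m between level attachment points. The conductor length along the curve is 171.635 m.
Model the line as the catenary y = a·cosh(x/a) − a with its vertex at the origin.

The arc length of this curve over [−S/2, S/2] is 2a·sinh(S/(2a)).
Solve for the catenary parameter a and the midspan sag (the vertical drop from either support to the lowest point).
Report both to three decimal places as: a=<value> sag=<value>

a=42.358 sag=53.344

seed: a₀ = √(S³/(24(L−S))) = √(123.279³/(24·48.356)) = 40.179345
iter 1: u=1.534109  f(a)=+6.020e+00  f'(a)=-3.023e+00  a ← 40.179345 − (+6.020e+00/-3.023e+00) = 42.170511
iter 2: u=1.461673  f(a)=+4.764e-01  f'(a)=-2.562e+00  a ← 42.170511 − (+4.764e-01/-2.562e+00) = 42.356466
iter 3: u=1.455256  f(a)=+3.551e-03  f'(a)=-2.524e+00  a ← 42.356466 − (+3.551e-03/-2.524e+00) = 42.357873
iter 4: u=1.455208  f(a)=+2.005e-07  f'(a)=-2.524e+00  a ← 42.357873 − (+2.005e-07/-2.524e+00) = 42.357873
iter 5: u=1.455208  f(a)=+0.000e+00  f'(a)=-2.524e+00  a ← 42.357873 − (+0.000e+00/-2.524e+00) = 42.357873
converged: |Δa| < 1e-12 after 5 iterations
sag = a·(cosh(S/(2a)) − 1) = 42.357873·(cosh(1.455208) − 1) = 53.343917
T_max/T_min = cosh(S/(2a)) = 2.259362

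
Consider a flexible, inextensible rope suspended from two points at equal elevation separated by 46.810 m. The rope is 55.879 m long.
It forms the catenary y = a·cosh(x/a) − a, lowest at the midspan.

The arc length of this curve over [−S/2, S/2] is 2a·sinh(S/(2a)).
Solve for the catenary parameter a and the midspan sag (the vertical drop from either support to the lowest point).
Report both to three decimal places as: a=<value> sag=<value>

seed: a₀ = √(S³/(24(L−S))) = √(46.810³/(24·9.069)) = 21.708141
iter 1: u=1.078167  f(a)=+5.419e-01  f'(a)=-9.368e-01  a ← 21.708141 − (+5.419e-01/-9.368e-01) = 22.286648
iter 2: u=1.050180  f(a)=+2.242e-02  f'(a)=-8.607e-01  a ← 22.286648 − (+2.242e-02/-8.607e-01) = 22.312695
iter 3: u=1.048954  f(a)=+4.203e-05  f'(a)=-8.575e-01  a ← 22.312695 − (+4.203e-05/-8.575e-01) = 22.312744
iter 4: u=1.048952  f(a)=+1.484e-10  f'(a)=-8.575e-01  a ← 22.312744 − (+1.484e-10/-8.575e-01) = 22.312744
iter 5: u=1.048952  f(a)=-7.105e-15  f'(a)=-8.575e-01  a ← 22.312744 − (-7.105e-15/-8.575e-01) = 22.312744
converged: |Δa| < 1e-12 after 5 iterations
sag = a·(cosh(S/(2a)) − 1) = 22.312744·(cosh(1.048952) − 1) = 13.443014
T_max/T_min = cosh(S/(2a)) = 1.602481

a=22.313 sag=13.443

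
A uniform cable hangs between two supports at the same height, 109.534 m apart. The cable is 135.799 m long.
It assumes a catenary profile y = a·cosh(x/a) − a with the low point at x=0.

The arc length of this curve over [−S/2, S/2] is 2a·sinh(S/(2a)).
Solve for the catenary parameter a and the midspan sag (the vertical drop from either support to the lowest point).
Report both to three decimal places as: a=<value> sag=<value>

a=47.218 sag=35.485

seed: a₀ = √(S³/(24(L−S))) = √(109.534³/(24·26.265)) = 45.659284
iter 1: u=1.199471  f(a)=+1.955e+00  f'(a)=-1.325e+00  a ← 45.659284 − (+1.955e+00/-1.325e+00) = 47.135387
iter 2: u=1.161908  f(a)=+9.883e-02  f'(a)=-1.194e+00  a ← 47.135387 − (+9.883e-02/-1.194e+00) = 47.218167
iter 3: u=1.159871  f(a)=+2.822e-04  f'(a)=-1.187e+00  a ← 47.218167 − (+2.822e-04/-1.187e+00) = 47.218404
iter 4: u=1.159866  f(a)=+2.315e-09  f'(a)=-1.187e+00  a ← 47.218404 − (+2.315e-09/-1.187e+00) = 47.218404
iter 5: u=1.159866  f(a)=+0.000e+00  f'(a)=-1.187e+00  a ← 47.218404 − (+0.000e+00/-1.187e+00) = 47.218404
converged: |Δa| < 1e-12 after 5 iterations
sag = a·(cosh(S/(2a)) − 1) = 47.218404·(cosh(1.159866) − 1) = 35.485403
T_max/T_min = cosh(S/(2a)) = 1.751516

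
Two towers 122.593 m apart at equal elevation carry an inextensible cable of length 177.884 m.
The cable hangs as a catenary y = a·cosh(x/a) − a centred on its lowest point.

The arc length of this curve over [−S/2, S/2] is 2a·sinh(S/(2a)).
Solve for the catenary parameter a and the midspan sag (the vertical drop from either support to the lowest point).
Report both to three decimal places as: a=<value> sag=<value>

seed: a₀ = √(S³/(24(L−S))) = √(122.593³/(24·55.291)) = 37.261957
iter 1: u=1.645016  f(a)=+7.982e+00  f'(a)=-3.852e+00  a ← 37.261957 − (+7.982e+00/-3.852e+00) = 39.333826
iter 2: u=1.558366  f(a)=+7.141e-01  f'(a)=-3.191e+00  a ← 39.333826 − (+7.141e-01/-3.191e+00) = 39.557584
iter 3: u=1.549551  f(a)=+6.956e-03  f'(a)=-3.129e+00  a ← 39.557584 − (+6.956e-03/-3.129e+00) = 39.559807
iter 4: u=1.549464  f(a)=+6.742e-07  f'(a)=-3.129e+00  a ← 39.559807 − (+6.742e-07/-3.129e+00) = 39.559807
iter 5: u=1.549464  f(a)=+0.000e+00  f'(a)=-3.129e+00  a ← 39.559807 − (+0.000e+00/-3.129e+00) = 39.559807
converged: |Δa| < 1e-12 after 5 iterations
sag = a·(cosh(S/(2a)) − 1) = 39.559807·(cosh(1.549464) − 1) = 57.783183
T_max/T_min = cosh(S/(2a)) = 2.460654

a=39.560 sag=57.783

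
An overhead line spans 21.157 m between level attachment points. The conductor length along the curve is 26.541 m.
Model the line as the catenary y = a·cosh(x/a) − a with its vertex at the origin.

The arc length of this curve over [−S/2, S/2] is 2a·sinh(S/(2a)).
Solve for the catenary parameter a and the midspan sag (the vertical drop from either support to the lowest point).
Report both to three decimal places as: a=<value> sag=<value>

seed: a₀ = √(S³/(24(L−S))) = √(21.157³/(24·5.384)) = 8.560970
iter 1: u=1.235666  f(a)=+4.263e-01  f'(a)=-1.461e+00  a ← 8.560970 − (+4.263e-01/-1.461e+00) = 8.852830
iter 2: u=1.194929  f(a)=+2.277e-02  f'(a)=-1.308e+00  a ← 8.852830 − (+2.277e-02/-1.308e+00) = 8.870233
iter 3: u=1.192584  f(a)=+7.308e-05  f'(a)=-1.300e+00  a ← 8.870233 − (+7.308e-05/-1.300e+00) = 8.870290
iter 4: u=1.192577  f(a)=+7.581e-10  f'(a)=-1.300e+00  a ← 8.870290 − (+7.581e-10/-1.300e+00) = 8.870290
iter 5: u=1.192577  f(a)=-1.066e-14  f'(a)=-1.300e+00  a ← 8.870290 − (-1.066e-14/-1.300e+00) = 8.870290
converged: |Δa| < 1e-12 after 5 iterations
sag = a·(cosh(S/(2a)) − 1) = 8.870290·(cosh(1.192577) − 1) = 7.091797
T_max/T_min = cosh(S/(2a)) = 1.799500

a=8.870 sag=7.092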